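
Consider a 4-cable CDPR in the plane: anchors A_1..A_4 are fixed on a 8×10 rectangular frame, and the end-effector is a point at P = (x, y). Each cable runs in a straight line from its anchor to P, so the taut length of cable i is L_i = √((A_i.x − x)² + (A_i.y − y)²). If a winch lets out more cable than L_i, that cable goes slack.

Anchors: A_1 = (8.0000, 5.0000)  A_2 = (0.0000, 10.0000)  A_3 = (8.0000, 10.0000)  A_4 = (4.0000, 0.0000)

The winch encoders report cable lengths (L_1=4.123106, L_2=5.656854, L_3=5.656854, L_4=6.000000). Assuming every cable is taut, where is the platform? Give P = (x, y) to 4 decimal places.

each cable: (A_i−P)·(A_i−P) = L_i²; let k_i = ‖A_i‖²−L_i²
k_1 = 64.0000+25.0000−17.0000 = 72.0000
row 1: 16.0000x − 10.0000y = 4.0000  (k_2=68.0000)
row 2: 0.0000x − 10.0000y = -60.0000  (k_3=132.0000)
row 3: 8.0000x + 10.0000y = 92.0000  (k_4=-20.0000)
Cramer on rows 1–2 → x = 4.0000, y = 6.0000
check cable 4: ‖A_4−P‖² = 36.0000 ≈ L_4² = 36.0000 ✓

(4.0000, 6.0000)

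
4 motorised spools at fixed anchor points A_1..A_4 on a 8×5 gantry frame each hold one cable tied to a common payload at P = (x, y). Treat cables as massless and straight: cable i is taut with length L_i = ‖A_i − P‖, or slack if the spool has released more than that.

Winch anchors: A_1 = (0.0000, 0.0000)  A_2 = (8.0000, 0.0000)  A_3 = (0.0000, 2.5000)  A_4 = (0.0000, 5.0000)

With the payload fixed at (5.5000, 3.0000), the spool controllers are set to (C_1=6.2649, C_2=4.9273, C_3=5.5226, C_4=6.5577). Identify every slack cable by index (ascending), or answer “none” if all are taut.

cable 1: √((-5.5000)²+(-3.0000)²)=6.2650, C_1=6.2649: taut
cable 2: √((2.5000)²+(-3.0000)²)=3.9051, C_2=4.9273: slack
cable 3: √((-5.5000)²+(-0.5000)²)=5.5227, C_3=5.5226: taut
cable 4: √((-5.5000)²+(2.0000)²)=5.8523, C_4=6.5577: slack

2, 4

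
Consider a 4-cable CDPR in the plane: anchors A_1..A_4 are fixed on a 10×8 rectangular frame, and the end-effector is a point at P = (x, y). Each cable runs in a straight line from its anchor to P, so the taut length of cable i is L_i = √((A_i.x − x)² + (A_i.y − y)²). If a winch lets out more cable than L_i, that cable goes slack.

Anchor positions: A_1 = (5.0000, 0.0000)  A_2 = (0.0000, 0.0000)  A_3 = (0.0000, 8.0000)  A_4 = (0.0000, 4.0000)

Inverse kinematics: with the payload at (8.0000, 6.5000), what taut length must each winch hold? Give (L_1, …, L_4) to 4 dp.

(7.1589, 10.3078, 8.1394, 8.3815)

L_1: Δ = A_1−P = (-3.0000, -6.5000) → ‖Δ‖ = √51.2500 = 7.1589
L_2: Δ = A_2−P = (-8.0000, -6.5000) → ‖Δ‖ = √106.2500 = 10.3078
L_3: Δ = A_3−P = (-8.0000, 1.5000) → ‖Δ‖ = √66.2500 = 8.1394
L_4: Δ = A_4−P = (-8.0000, -2.5000) → ‖Δ‖ = √70.2500 = 8.3815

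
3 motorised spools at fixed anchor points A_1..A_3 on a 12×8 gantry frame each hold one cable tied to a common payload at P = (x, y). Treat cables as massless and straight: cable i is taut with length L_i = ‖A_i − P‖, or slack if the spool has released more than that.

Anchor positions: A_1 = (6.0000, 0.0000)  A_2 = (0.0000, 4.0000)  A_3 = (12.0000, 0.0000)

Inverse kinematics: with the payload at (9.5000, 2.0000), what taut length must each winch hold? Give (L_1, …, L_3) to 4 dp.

(4.0311, 9.7082, 3.2016)

L_1: Δ = A_1−P = (-3.5000, -2.0000) → ‖Δ‖ = √16.2500 = 4.0311
L_2: Δ = A_2−P = (-9.5000, 2.0000) → ‖Δ‖ = √94.2500 = 9.7082
L_3: Δ = A_3−P = (2.5000, -2.0000) → ‖Δ‖ = √10.2500 = 3.2016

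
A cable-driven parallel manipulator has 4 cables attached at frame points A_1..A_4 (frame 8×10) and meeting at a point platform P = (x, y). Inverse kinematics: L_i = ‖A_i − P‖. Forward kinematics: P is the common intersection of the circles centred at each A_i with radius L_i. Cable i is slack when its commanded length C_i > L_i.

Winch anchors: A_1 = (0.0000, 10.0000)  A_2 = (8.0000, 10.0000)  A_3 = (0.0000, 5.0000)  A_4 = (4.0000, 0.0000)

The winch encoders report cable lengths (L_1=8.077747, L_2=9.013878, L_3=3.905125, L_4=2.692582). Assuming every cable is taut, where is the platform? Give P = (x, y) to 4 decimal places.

(3.0000, 2.5000)

expand ‖A_i−P‖²=L_i² and subtract eq 1 (q_i ≔ ‖A_i‖²−L_i²)
q_1 = 0.0000+100.0000−65.2500 = 34.7500
eq1−eq2 → [-16.0000  0.0000]·P = -48.0000
eq1−eq3 → [0.0000  10.0000]·P = 25.0000
eq1−eq4 → [-8.0000  20.0000]·P = 26.0000
2×2 solve → P = (3.0000, 2.5000)
check cable 4: ‖A_4−P‖² = 7.2500 ≈ L_4² = 7.2500 ✓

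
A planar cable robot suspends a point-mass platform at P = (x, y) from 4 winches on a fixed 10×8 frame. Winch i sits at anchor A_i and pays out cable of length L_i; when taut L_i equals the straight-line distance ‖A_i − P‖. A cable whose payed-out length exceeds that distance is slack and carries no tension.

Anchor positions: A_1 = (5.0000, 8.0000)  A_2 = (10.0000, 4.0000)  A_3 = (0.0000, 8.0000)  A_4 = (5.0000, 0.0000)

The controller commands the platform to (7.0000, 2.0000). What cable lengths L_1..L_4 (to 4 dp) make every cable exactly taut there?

(6.3246, 3.6056, 9.2195, 2.8284)

L_1 = √((5.0000−7.0000)² + (8.0000−2.0000)²) = 6.3246
L_2 = √((10.0000−7.0000)² + (4.0000−2.0000)²) = 3.6056
L_3 = √((0.0000−7.0000)² + (8.0000−2.0000)²) = 9.2195
L_4 = √((5.0000−7.0000)² + (0.0000−2.0000)²) = 2.8284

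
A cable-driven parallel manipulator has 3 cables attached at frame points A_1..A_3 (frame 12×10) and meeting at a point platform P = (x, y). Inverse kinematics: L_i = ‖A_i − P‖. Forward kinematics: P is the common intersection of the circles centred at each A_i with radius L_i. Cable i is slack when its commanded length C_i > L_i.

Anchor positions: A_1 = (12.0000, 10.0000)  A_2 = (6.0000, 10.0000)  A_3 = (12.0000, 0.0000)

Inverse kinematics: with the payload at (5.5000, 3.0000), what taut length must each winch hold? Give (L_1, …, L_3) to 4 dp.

L_1 = √((12.0000−5.5000)² + (10.0000−3.0000)²) = 9.5525
L_2 = √((6.0000−5.5000)² + (10.0000−3.0000)²) = 7.0178
L_3 = √((12.0000−5.5000)² + (0.0000−3.0000)²) = 7.1589

(9.5525, 7.0178, 7.1589)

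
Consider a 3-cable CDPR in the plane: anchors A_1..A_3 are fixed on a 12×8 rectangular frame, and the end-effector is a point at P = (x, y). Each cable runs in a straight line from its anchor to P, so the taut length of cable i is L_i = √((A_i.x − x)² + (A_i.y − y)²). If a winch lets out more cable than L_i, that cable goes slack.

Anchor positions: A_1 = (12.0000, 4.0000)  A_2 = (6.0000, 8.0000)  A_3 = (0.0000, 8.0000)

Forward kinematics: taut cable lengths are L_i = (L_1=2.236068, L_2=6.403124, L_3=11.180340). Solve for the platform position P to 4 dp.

each cable: (A_i−P)·(A_i−P) = L_i²; let c_i = ‖A_i‖²−L_i²
c_1 = 144.0000+16.0000−5.0000 = 155.0000
row 1: 12.0000x − 8.0000y = 96.0000  (c_2=59.0000)
row 2: 24.0000x − 8.0000y = 216.0000  (c_3=-61.0000)
Cramer on rows 1–2 → x = 10.0000, y = 3.0000

(10.0000, 3.0000)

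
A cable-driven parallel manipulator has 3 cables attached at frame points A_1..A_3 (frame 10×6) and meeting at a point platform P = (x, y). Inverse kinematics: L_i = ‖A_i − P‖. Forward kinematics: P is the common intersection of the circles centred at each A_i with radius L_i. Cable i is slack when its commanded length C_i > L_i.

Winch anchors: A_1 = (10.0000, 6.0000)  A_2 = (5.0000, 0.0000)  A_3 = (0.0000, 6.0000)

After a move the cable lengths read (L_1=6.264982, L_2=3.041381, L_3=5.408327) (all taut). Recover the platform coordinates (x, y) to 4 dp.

(4.5000, 3.0000)

each cable: (A_i−P)·(A_i−P) = L_i²; let c_i = ‖A_i‖²−L_i²
c_1 = 100.0000+36.0000−39.2500 = 96.7500
row 1: 10.0000x + 12.0000y = 81.0000  (c_2=15.7500)
row 2: 20.0000x + 0.0000y = 90.0000  (c_3=6.7500)
Cramer on rows 1–2 → x = 4.5000, y = 3.0000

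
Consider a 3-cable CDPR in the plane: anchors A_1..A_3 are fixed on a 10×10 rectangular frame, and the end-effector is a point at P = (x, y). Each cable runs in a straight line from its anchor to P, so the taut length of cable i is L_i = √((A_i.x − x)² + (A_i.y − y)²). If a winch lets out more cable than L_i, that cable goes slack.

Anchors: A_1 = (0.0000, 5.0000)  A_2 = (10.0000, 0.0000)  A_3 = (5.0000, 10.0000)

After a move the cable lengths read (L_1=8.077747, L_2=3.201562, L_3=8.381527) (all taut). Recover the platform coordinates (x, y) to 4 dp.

(7.5000, 2.0000)

expand ‖A_i−P‖²=L_i² and subtract eq 1 (k_i ≔ ‖A_i‖²−L_i²)
k_1 = 0.0000+25.0000−65.2500 = -40.2500
eq1−eq2 → [-20.0000  10.0000]·P = -130.0000
eq1−eq3 → [-10.0000  -10.0000]·P = -95.0000
2×2 solve → P = (7.5000, 2.0000)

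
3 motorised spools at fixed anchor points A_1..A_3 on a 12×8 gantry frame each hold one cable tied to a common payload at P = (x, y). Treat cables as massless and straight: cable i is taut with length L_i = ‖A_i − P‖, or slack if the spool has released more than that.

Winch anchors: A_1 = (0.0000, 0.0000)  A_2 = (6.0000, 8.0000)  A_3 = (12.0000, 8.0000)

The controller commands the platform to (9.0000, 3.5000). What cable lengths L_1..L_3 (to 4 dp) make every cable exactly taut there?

(9.6566, 5.4083, 5.4083)

L_1 = √((0.0000−9.0000)² + (0.0000−3.5000)²) = 9.6566
L_2 = √((6.0000−9.0000)² + (8.0000−3.5000)²) = 5.4083
L_3 = √((12.0000−9.0000)² + (8.0000−3.5000)²) = 5.4083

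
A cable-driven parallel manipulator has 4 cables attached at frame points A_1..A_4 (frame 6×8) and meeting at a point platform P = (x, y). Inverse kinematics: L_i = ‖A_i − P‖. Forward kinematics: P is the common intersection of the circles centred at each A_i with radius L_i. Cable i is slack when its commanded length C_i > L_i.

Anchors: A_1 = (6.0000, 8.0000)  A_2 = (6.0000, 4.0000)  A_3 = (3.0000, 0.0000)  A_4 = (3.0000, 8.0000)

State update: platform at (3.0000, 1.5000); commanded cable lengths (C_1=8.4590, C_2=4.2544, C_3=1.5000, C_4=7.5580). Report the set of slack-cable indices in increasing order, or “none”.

i=1: geometric 7.1589 vs commanded 8.4590 ⇒ slack
i=2: geometric 3.9051 vs commanded 4.2544 ⇒ slack
i=3: geometric 1.5000 vs commanded 1.5000 ⇒ taut
i=4: geometric 6.5000 vs commanded 7.5580 ⇒ slack

1, 2, 4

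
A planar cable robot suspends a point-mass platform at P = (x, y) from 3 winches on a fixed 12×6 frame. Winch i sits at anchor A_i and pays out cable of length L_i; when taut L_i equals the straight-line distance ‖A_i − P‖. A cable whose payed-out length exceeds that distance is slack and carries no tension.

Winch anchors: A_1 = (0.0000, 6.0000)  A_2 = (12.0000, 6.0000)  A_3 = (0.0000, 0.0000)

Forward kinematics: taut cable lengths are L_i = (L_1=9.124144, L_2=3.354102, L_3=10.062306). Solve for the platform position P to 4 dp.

each cable: (A_i−P)·(A_i−P) = L_i²; let q_i = ‖A_i‖²−L_i²
q_1 = 0.0000+36.0000−83.2500 = -47.2500
row 1: -24.0000x + 0.0000y = -216.0000  (q_2=168.7500)
row 2: 0.0000x + 12.0000y = 54.0000  (q_3=-101.2500)
Cramer on rows 1–2 → x = 9.0000, y = 4.5000

(9.0000, 4.5000)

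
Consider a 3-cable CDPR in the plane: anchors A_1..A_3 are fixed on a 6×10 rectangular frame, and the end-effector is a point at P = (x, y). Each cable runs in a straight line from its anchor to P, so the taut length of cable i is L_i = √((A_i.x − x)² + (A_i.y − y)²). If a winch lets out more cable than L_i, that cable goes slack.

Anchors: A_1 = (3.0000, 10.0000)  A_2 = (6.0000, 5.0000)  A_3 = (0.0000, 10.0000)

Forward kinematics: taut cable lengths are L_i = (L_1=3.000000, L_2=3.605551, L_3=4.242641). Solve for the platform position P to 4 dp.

(3.0000, 7.0000)

circle eqns → linear via eq_j − eq_1; set c_j = A_j·A_j − L_j²
c_1 = 9.0000+100.0000−9.0000 = 100.0000
-6.0000·x + 10.0000·y = c_1−c_2 = 52.0000
6.0000·x + 0.0000·y = c_1−c_3 = 18.0000
solve first two rows → x=3.0000, y=7.0000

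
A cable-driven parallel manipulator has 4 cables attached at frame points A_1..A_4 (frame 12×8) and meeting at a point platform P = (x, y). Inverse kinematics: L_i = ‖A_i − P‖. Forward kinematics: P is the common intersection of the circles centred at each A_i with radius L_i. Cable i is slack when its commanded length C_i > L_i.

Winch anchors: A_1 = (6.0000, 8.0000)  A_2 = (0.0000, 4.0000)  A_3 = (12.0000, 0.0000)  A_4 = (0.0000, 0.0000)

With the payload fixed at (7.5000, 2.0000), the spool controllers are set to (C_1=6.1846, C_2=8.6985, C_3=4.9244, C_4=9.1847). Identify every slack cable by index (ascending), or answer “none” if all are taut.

2, 4

cable 1: L_1 = ‖A_1−P‖ = 6.1847;  C_1 = 6.1846 → taut
cable 2: L_2 = ‖A_2−P‖ = 7.7621;  C_2 = 8.6985 → slack
cable 3: L_3 = ‖A_3−P‖ = 4.9244;  C_3 = 4.9244 → taut
cable 4: L_4 = ‖A_4−P‖ = 7.7621;  C_4 = 9.1847 → slack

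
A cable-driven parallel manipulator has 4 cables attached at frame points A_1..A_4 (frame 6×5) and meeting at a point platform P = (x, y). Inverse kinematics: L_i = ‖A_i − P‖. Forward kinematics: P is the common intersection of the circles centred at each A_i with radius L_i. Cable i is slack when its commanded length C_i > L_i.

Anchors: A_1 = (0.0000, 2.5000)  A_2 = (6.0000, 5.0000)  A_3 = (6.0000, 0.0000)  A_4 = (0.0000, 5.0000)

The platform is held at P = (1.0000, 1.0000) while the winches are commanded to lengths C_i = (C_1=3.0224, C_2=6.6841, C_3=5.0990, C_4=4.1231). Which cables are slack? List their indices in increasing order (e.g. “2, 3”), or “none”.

1, 2

i=1: geometric 1.8028 vs commanded 3.0224 ⇒ slack
i=2: geometric 6.4031 vs commanded 6.6841 ⇒ slack
i=3: geometric 5.0990 vs commanded 5.0990 ⇒ taut
i=4: geometric 4.1231 vs commanded 4.1231 ⇒ taut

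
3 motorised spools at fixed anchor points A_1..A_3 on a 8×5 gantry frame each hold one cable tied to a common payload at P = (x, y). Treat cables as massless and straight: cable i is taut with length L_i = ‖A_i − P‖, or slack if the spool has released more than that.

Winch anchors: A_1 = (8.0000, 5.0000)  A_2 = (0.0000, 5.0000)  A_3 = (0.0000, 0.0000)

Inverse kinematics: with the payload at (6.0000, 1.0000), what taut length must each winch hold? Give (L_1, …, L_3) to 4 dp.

(4.4721, 7.2111, 6.0828)

L_1: Δ = A_1−P = (2.0000, 4.0000) → ‖Δ‖ = √20.0000 = 4.4721
L_2: Δ = A_2−P = (-6.0000, 4.0000) → ‖Δ‖ = √52.0000 = 7.2111
L_3: Δ = A_3−P = (-6.0000, -1.0000) → ‖Δ‖ = √37.0000 = 6.0828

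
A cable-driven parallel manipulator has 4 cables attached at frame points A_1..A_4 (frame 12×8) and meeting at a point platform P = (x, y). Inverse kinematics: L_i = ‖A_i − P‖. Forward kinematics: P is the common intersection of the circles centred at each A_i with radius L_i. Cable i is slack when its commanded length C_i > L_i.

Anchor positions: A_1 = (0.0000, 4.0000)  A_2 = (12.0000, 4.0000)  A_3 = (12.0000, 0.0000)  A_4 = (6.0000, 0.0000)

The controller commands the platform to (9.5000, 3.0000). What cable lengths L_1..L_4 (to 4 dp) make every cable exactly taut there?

L_1: Δ = A_1−P = (-9.5000, 1.0000) → ‖Δ‖ = √91.2500 = 9.5525
L_2: Δ = A_2−P = (2.5000, 1.0000) → ‖Δ‖ = √7.2500 = 2.6926
L_3: Δ = A_3−P = (2.5000, -3.0000) → ‖Δ‖ = √15.2500 = 3.9051
L_4: Δ = A_4−P = (-3.5000, -3.0000) → ‖Δ‖ = √21.2500 = 4.6098

(9.5525, 2.6926, 3.9051, 4.6098)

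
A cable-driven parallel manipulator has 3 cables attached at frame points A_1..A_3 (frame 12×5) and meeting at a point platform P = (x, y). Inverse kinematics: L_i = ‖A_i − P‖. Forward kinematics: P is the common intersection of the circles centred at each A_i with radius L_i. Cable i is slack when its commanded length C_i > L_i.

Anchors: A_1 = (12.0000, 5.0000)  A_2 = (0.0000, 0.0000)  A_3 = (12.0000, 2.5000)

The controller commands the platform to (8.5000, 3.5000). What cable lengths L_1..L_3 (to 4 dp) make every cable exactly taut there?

L_1 = √((12.0000−8.5000)² + (5.0000−3.5000)²) = 3.8079
L_2 = √((0.0000−8.5000)² + (0.0000−3.5000)²) = 9.1924
L_3 = √((12.0000−8.5000)² + (2.5000−3.5000)²) = 3.6401

(3.8079, 9.1924, 3.6401)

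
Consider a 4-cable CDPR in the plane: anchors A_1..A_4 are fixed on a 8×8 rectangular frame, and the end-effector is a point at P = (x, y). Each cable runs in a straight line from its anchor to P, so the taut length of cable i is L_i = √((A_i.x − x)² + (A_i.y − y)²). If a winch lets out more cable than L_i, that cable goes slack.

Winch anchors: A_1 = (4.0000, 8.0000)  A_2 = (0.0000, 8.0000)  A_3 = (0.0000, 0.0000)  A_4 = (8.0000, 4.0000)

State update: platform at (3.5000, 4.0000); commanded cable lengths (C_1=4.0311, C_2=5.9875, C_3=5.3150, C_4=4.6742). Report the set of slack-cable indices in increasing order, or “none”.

cable 1: √((0.5000)²+(4.0000)²)=4.0311, C_1=4.0311: taut
cable 2: √((-3.5000)²+(4.0000)²)=5.3151, C_2=5.9875: slack
cable 3: √((-3.5000)²+(-4.0000)²)=5.3151, C_3=5.3150: taut
cable 4: √((4.5000)²+(0.0000)²)=4.5000, C_4=4.6742: slack

2, 4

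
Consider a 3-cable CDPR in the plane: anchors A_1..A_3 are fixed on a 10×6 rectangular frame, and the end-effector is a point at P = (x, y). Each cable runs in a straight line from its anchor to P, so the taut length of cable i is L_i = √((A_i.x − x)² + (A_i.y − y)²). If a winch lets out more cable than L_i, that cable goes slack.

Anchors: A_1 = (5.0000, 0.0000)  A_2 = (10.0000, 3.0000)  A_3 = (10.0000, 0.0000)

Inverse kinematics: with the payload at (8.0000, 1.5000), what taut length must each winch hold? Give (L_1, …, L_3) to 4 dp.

cable 1: Δx=-3.0000, Δy=-1.5000; L_1 = √(Δx²+Δy²) = 3.3541
cable 2: Δx=2.0000, Δy=1.5000; L_2 = √(Δx²+Δy²) = 2.5000
cable 3: Δx=2.0000, Δy=-1.5000; L_3 = √(Δx²+Δy²) = 2.5000

(3.3541, 2.5000, 2.5000)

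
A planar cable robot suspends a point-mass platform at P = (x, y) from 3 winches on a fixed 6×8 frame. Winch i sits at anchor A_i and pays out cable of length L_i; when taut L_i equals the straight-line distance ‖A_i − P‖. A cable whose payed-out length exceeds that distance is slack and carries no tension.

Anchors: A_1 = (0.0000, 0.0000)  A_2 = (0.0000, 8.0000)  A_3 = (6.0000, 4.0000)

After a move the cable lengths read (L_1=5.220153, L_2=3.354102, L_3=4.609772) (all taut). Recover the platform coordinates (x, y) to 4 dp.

expand ‖A_i−P‖²=L_i² and subtract eq 1 (k_i ≔ ‖A_i‖²−L_i²)
k_1 = 0.0000+0.0000−27.2500 = -27.2500
eq1−eq2 → [0.0000  -16.0000]·P = -80.0000
eq1−eq3 → [-12.0000  -8.0000]·P = -58.0000
2×2 solve → P = (1.5000, 5.0000)

(1.5000, 5.0000)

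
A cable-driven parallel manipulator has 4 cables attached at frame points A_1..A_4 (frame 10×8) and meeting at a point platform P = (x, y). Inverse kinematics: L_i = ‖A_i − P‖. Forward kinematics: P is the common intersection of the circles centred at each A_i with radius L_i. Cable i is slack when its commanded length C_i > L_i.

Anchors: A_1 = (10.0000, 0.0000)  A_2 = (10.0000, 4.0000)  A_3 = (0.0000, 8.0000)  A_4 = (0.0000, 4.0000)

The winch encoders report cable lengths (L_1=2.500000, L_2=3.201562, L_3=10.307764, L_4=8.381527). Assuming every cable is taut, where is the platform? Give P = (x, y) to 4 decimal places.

expand ‖A_i−P‖²=L_i² and subtract eq 1 (k_i ≔ ‖A_i‖²−L_i²)
k_1 = 100.0000+0.0000−6.2500 = 93.7500
eq1−eq2 → [0.0000  -8.0000]·P = -12.0000
eq1−eq3 → [20.0000  -16.0000]·P = 136.0000
eq1−eq4 → [20.0000  -8.0000]·P = 148.0000
2×2 solve → P = (8.0000, 1.5000)
check cable 4: ‖A_4−P‖² = 70.2500 ≈ L_4² = 70.2500 ✓

(8.0000, 1.5000)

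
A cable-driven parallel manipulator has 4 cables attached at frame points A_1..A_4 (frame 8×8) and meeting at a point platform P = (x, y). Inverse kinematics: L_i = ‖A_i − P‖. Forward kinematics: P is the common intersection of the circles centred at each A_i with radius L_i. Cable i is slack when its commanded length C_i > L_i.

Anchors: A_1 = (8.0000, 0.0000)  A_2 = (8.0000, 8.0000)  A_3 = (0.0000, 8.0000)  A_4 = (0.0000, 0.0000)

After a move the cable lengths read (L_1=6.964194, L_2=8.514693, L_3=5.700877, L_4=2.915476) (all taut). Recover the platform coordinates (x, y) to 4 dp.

each cable: (A_i−P)·(A_i−P) = L_i²; let q_i = ‖A_i‖²−L_i²
q_1 = 64.0000+0.0000−48.5000 = 15.5000
row 1: 0.0000x − 16.0000y = -40.0000  (q_2=55.5000)
row 2: 16.0000x − 16.0000y = -16.0000  (q_3=31.5000)
row 3: 16.0000x + 0.0000y = 24.0000  (q_4=-8.5000)
Cramer on rows 1–2 → x = 1.5000, y = 2.5000
check cable 4: ‖A_4−P‖² = 8.5000 ≈ L_4² = 8.5000 ✓

(1.5000, 2.5000)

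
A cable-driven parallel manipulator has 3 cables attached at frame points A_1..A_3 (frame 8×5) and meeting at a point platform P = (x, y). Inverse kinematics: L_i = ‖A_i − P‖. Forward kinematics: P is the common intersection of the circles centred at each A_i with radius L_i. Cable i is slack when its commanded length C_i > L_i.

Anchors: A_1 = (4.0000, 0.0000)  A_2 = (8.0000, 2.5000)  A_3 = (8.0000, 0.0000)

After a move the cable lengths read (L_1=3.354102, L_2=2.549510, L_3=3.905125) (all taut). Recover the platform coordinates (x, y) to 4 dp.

(5.5000, 3.0000)

each cable: (A_i−P)·(A_i−P) = L_i²; let q_i = ‖A_i‖²−L_i²
q_1 = 16.0000+0.0000−11.2500 = 4.7500
row 1: -8.0000x − 5.0000y = -59.0000  (q_2=63.7500)
row 2: -8.0000x + 0.0000y = -44.0000  (q_3=48.7500)
Cramer on rows 1–2 → x = 5.5000, y = 3.0000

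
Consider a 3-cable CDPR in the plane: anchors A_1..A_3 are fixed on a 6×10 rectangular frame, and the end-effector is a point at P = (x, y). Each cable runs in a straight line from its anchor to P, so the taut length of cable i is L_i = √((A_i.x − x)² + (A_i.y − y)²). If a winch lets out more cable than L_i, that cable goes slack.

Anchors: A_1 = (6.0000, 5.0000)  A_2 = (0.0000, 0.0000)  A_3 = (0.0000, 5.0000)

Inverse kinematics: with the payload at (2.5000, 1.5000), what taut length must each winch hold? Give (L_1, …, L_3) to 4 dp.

(4.9497, 2.9155, 4.3012)

L_1: Δ = A_1−P = (3.5000, 3.5000) → ‖Δ‖ = √24.5000 = 4.9497
L_2: Δ = A_2−P = (-2.5000, -1.5000) → ‖Δ‖ = √8.5000 = 2.9155
L_3: Δ = A_3−P = (-2.5000, 3.5000) → ‖Δ‖ = √18.5000 = 4.3012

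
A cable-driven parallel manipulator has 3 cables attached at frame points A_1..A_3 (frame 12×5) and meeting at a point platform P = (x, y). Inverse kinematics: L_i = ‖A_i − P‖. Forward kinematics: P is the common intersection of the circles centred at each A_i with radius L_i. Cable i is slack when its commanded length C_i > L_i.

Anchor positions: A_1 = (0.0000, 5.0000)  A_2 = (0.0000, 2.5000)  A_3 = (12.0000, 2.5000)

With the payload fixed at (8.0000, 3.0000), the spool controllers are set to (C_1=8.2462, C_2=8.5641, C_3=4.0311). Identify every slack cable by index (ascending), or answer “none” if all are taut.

2

cable 1: L_1 = ‖A_1−P‖ = 8.2462;  C_1 = 8.2462 → taut
cable 2: L_2 = ‖A_2−P‖ = 8.0156;  C_2 = 8.5641 → slack
cable 3: L_3 = ‖A_3−P‖ = 4.0311;  C_3 = 4.0311 → taut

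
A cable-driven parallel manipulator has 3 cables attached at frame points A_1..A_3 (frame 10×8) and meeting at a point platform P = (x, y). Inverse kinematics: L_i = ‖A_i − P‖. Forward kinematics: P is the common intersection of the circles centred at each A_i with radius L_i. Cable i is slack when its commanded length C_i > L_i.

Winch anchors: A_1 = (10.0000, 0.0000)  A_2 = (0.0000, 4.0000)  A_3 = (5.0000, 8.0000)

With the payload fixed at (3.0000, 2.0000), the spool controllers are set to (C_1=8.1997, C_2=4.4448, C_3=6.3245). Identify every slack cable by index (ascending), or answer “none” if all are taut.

i=1: geometric 7.2801 vs commanded 8.1997 ⇒ slack
i=2: geometric 3.6056 vs commanded 4.4448 ⇒ slack
i=3: geometric 6.3246 vs commanded 6.3245 ⇒ taut

1, 2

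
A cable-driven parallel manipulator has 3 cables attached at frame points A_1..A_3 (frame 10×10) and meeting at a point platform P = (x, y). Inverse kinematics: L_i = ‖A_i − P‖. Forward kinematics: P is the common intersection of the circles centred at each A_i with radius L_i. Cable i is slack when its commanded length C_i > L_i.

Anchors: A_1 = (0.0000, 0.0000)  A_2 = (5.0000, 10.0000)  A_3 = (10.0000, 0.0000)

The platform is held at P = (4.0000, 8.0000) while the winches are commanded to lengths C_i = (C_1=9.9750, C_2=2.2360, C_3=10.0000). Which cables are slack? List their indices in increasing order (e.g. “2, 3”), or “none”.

1

cable 1: √((-4.0000)²+(-8.0000)²)=8.9443, C_1=9.9750: slack
cable 2: √((1.0000)²+(2.0000)²)=2.2361, C_2=2.2360: taut
cable 3: √((6.0000)²+(-8.0000)²)=10.0000, C_3=10.0000: taut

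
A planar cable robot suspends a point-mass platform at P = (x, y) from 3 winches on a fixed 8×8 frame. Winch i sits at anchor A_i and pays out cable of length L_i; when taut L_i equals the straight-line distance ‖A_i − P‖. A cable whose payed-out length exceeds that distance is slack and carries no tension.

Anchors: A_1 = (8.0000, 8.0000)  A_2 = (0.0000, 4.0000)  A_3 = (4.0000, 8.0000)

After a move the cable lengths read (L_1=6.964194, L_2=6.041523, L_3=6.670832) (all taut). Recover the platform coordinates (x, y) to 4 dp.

each cable: (A_i−P)·(A_i−P) = L_i²; let c_i = ‖A_i‖²−L_i²
c_1 = 64.0000+64.0000−48.5000 = 79.5000
row 1: 16.0000x + 8.0000y = 100.0000  (c_2=-20.5000)
row 2: 8.0000x + 0.0000y = 44.0000  (c_3=35.5000)
Cramer on rows 1–2 → x = 5.5000, y = 1.5000

(5.5000, 1.5000)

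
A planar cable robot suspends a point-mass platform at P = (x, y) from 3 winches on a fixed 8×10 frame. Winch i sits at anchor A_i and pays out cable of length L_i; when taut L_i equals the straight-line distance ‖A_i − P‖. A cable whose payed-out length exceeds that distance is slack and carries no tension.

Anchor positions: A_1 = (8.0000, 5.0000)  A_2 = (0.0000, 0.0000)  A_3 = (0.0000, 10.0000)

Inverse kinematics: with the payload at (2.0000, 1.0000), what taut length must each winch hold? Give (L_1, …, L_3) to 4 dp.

(7.2111, 2.2361, 9.2195)

L_1: Δ = A_1−P = (6.0000, 4.0000) → ‖Δ‖ = √52.0000 = 7.2111
L_2: Δ = A_2−P = (-2.0000, -1.0000) → ‖Δ‖ = √5.0000 = 2.2361
L_3: Δ = A_3−P = (-2.0000, 9.0000) → ‖Δ‖ = √85.0000 = 9.2195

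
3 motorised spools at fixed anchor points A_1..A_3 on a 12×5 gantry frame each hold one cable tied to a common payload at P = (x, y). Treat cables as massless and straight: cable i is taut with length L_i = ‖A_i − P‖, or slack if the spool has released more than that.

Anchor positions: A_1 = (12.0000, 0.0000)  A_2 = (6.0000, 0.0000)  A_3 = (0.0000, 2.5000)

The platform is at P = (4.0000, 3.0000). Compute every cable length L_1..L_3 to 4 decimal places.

cable 1: Δx=8.0000, Δy=-3.0000; L_1 = √(Δx²+Δy²) = 8.5440
cable 2: Δx=2.0000, Δy=-3.0000; L_2 = √(Δx²+Δy²) = 3.6056
cable 3: Δx=-4.0000, Δy=-0.5000; L_3 = √(Δx²+Δy²) = 4.0311

(8.5440, 3.6056, 4.0311)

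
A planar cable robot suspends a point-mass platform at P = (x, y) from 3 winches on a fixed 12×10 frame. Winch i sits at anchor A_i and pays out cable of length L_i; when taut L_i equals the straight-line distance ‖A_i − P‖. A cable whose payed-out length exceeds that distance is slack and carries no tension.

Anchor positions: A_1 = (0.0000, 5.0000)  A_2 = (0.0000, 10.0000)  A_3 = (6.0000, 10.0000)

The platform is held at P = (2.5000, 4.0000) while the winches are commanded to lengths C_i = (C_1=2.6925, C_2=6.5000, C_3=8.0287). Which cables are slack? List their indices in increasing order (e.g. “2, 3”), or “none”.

i=1: geometric 2.6926 vs commanded 2.6925 ⇒ taut
i=2: geometric 6.5000 vs commanded 6.5000 ⇒ taut
i=3: geometric 6.9462 vs commanded 8.0287 ⇒ slack

3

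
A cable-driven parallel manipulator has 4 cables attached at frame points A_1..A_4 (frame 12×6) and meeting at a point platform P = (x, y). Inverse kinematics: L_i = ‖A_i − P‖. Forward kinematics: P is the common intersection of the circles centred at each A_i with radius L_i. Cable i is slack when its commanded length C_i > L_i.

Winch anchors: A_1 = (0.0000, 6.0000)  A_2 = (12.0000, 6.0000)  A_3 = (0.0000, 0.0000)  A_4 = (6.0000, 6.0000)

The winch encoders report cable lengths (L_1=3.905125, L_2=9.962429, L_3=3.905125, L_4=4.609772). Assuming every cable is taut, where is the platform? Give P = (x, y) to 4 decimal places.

each cable: (A_i−P)·(A_i−P) = L_i²; let q_i = ‖A_i‖²−L_i²
q_1 = 0.0000+36.0000−15.2500 = 20.7500
row 1: -24.0000x + 0.0000y = -60.0000  (q_2=80.7500)
row 2: 0.0000x + 12.0000y = 36.0000  (q_3=-15.2500)
row 3: -12.0000x + 0.0000y = -30.0000  (q_4=50.7500)
Cramer on rows 1–2 → x = 2.5000, y = 3.0000
check cable 4: ‖A_4−P‖² = 21.2500 ≈ L_4² = 21.2500 ✓

(2.5000, 3.0000)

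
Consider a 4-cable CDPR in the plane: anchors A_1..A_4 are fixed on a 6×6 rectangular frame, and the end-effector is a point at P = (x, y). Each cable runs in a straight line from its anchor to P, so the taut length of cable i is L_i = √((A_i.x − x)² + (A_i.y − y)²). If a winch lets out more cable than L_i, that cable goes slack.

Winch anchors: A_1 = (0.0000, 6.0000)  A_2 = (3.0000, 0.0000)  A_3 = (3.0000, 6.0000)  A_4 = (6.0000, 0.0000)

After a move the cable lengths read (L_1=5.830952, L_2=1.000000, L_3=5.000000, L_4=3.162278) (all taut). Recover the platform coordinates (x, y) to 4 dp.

(3.0000, 1.0000)

each cable: (A_i−P)·(A_i−P) = L_i²; let c_i = ‖A_i‖²−L_i²
c_1 = 0.0000+36.0000−34.0000 = 2.0000
row 1: -6.0000x + 12.0000y = -6.0000  (c_2=8.0000)
row 2: -6.0000x + 0.0000y = -18.0000  (c_3=20.0000)
row 3: -12.0000x + 12.0000y = -24.0000  (c_4=26.0000)
Cramer on rows 1–2 → x = 3.0000, y = 1.0000
check cable 4: ‖A_4−P‖² = 10.0000 ≈ L_4² = 10.0000 ✓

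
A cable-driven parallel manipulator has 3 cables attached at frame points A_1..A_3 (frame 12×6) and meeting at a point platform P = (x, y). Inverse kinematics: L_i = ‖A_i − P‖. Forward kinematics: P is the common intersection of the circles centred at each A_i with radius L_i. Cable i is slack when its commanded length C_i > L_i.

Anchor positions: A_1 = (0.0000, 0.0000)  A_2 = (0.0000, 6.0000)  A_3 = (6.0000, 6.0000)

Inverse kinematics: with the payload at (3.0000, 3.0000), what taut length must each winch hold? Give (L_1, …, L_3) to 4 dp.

L_1: Δ = A_1−P = (-3.0000, -3.0000) → ‖Δ‖ = √18.0000 = 4.2426
L_2: Δ = A_2−P = (-3.0000, 3.0000) → ‖Δ‖ = √18.0000 = 4.2426
L_3: Δ = A_3−P = (3.0000, 3.0000) → ‖Δ‖ = √18.0000 = 4.2426

(4.2426, 4.2426, 4.2426)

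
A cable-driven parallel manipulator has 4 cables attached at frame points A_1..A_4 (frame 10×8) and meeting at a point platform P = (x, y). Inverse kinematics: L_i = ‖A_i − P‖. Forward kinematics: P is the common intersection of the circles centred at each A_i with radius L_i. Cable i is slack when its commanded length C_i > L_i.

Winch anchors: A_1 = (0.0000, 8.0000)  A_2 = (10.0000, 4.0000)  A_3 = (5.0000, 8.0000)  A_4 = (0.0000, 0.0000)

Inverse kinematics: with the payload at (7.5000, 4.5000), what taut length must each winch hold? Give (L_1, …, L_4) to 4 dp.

(8.2765, 2.5495, 4.3012, 8.7464)

cable 1: Δx=-7.5000, Δy=3.5000; L_1 = √(Δx²+Δy²) = 8.2765
cable 2: Δx=2.5000, Δy=-0.5000; L_2 = √(Δx²+Δy²) = 2.5495
cable 3: Δx=-2.5000, Δy=3.5000; L_3 = √(Δx²+Δy²) = 4.3012
cable 4: Δx=-7.5000, Δy=-4.5000; L_4 = √(Δx²+Δy²) = 8.7464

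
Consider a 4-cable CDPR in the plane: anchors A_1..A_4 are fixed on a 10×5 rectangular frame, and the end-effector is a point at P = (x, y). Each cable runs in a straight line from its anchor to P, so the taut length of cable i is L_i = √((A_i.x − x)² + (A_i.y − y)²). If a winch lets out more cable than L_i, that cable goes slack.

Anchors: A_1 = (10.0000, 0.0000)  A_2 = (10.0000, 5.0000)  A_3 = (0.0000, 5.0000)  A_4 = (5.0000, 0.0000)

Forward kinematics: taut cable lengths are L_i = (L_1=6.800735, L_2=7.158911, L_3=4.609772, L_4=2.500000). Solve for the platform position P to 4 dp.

(3.5000, 2.0000)

expand ‖A_i−P‖²=L_i² and subtract eq 1 (q_i ≔ ‖A_i‖²−L_i²)
q_1 = 100.0000+0.0000−46.2500 = 53.7500
eq1−eq2 → [0.0000  -10.0000]·P = -20.0000
eq1−eq3 → [20.0000  -10.0000]·P = 50.0000
eq1−eq4 → [10.0000  0.0000]·P = 35.0000
2×2 solve → P = (3.5000, 2.0000)
check cable 4: ‖A_4−P‖² = 6.2500 ≈ L_4² = 6.2500 ✓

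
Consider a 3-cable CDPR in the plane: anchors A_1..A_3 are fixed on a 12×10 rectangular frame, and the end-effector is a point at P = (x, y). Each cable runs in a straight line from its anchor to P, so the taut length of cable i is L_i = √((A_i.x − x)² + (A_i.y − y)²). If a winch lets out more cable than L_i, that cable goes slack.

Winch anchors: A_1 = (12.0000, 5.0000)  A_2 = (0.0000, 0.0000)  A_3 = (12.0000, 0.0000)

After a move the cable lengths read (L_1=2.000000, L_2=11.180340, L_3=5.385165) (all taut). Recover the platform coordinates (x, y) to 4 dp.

(10.0000, 5.0000)

each cable: (A_i−P)·(A_i−P) = L_i²; let c_i = ‖A_i‖²−L_i²
c_1 = 144.0000+25.0000−4.0000 = 165.0000
row 1: 24.0000x + 10.0000y = 290.0000  (c_2=-125.0000)
row 2: 0.0000x + 10.0000y = 50.0000  (c_3=115.0000)
Cramer on rows 1–2 → x = 10.0000, y = 5.0000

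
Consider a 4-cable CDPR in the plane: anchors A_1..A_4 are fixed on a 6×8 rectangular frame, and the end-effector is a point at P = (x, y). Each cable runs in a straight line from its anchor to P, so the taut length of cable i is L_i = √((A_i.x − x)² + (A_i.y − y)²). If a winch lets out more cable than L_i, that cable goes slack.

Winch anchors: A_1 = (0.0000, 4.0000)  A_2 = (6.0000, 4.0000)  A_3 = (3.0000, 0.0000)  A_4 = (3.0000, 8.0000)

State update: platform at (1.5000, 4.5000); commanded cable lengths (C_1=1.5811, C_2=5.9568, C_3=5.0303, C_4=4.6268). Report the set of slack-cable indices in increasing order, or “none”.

i=1: geometric 1.5811 vs commanded 1.5811 ⇒ taut
i=2: geometric 4.5277 vs commanded 5.9568 ⇒ slack
i=3: geometric 4.7434 vs commanded 5.0303 ⇒ slack
i=4: geometric 3.8079 vs commanded 4.6268 ⇒ slack

2, 3, 4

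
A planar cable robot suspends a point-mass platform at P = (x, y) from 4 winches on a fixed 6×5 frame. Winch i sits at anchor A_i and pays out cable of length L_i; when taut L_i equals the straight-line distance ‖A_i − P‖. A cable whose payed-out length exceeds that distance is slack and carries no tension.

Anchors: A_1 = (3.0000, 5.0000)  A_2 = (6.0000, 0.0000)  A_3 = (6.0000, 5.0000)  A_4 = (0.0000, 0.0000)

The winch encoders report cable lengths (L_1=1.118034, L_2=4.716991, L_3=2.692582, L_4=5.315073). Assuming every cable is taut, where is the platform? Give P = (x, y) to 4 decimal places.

(3.5000, 4.0000)

expand ‖A_i−P‖²=L_i² and subtract eq 1 (q_i ≔ ‖A_i‖²−L_i²)
q_1 = 9.0000+25.0000−1.2500 = 32.7500
eq1−eq2 → [-6.0000  10.0000]·P = 19.0000
eq1−eq3 → [-6.0000  0.0000]·P = -21.0000
eq1−eq4 → [6.0000  10.0000]·P = 61.0000
2×2 solve → P = (3.5000, 4.0000)
check cable 4: ‖A_4−P‖² = 28.2500 ≈ L_4² = 28.2500 ✓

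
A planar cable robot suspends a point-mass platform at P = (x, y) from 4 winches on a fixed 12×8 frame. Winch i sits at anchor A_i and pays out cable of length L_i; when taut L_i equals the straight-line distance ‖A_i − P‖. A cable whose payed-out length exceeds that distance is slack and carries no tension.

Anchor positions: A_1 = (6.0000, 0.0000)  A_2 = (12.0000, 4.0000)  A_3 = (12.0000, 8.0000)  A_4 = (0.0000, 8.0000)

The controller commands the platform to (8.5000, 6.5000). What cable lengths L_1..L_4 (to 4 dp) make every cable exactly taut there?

L_1 = √((6.0000−8.5000)² + (0.0000−6.5000)²) = 6.9642
L_2 = √((12.0000−8.5000)² + (4.0000−6.5000)²) = 4.3012
L_3 = √((12.0000−8.5000)² + (8.0000−6.5000)²) = 3.8079
L_4 = √((0.0000−8.5000)² + (8.0000−6.5000)²) = 8.6313

(6.9642, 4.3012, 3.8079, 8.6313)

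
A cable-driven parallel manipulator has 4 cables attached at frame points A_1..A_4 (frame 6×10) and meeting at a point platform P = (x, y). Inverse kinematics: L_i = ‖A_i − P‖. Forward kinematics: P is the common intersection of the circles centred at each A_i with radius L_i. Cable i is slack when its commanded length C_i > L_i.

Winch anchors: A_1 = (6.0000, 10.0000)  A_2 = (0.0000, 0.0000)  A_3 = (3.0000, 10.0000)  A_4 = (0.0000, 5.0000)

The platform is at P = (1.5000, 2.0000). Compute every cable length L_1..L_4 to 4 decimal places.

L_1 = √((6.0000−1.5000)² + (10.0000−2.0000)²) = 9.1788
L_2 = √((0.0000−1.5000)² + (0.0000−2.0000)²) = 2.5000
L_3 = √((3.0000−1.5000)² + (10.0000−2.0000)²) = 8.1394
L_4 = √((0.0000−1.5000)² + (5.0000−2.0000)²) = 3.3541

(9.1788, 2.5000, 8.1394, 3.3541)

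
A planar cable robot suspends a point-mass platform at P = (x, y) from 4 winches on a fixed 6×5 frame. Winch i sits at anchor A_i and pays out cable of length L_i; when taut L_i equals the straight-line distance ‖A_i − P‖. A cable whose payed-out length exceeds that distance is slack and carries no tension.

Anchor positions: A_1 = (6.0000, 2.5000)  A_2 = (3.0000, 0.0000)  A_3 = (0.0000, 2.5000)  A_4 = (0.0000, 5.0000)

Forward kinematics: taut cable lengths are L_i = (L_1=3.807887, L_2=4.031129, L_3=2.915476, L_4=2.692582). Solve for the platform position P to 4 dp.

(2.5000, 4.0000)

each cable: (A_i−P)·(A_i−P) = L_i²; let q_i = ‖A_i‖²−L_i²
q_1 = 36.0000+6.2500−14.5000 = 27.7500
row 1: 6.0000x + 5.0000y = 35.0000  (q_2=-7.2500)
row 2: 12.0000x + 0.0000y = 30.0000  (q_3=-2.2500)
row 3: 12.0000x − 5.0000y = 10.0000  (q_4=17.7500)
Cramer on rows 1–2 → x = 2.5000, y = 4.0000
check cable 4: ‖A_4−P‖² = 7.2500 ≈ L_4² = 7.2500 ✓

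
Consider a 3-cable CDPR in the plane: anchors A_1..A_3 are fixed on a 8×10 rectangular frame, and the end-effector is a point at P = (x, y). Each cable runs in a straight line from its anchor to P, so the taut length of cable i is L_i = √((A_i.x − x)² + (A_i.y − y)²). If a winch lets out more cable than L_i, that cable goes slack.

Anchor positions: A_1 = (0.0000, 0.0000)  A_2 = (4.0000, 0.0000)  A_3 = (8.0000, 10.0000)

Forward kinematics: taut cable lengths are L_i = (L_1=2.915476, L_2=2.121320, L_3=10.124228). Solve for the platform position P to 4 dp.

each cable: (A_i−P)·(A_i−P) = L_i²; let k_i = ‖A_i‖²−L_i²
k_1 = 0.0000+0.0000−8.5000 = -8.5000
row 1: -8.0000x + 0.0000y = -20.0000  (k_2=11.5000)
row 2: -16.0000x − 20.0000y = -70.0000  (k_3=61.5000)
Cramer on rows 1–2 → x = 2.5000, y = 1.5000

(2.5000, 1.5000)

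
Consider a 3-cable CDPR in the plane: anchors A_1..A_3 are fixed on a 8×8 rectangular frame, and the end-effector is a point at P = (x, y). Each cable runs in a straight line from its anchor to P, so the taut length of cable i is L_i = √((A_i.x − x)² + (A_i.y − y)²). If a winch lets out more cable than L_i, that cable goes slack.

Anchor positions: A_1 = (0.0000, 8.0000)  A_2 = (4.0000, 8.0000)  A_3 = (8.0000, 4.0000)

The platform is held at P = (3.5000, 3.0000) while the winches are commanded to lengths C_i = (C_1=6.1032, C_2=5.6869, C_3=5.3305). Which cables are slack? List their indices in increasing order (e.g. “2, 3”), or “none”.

cable 1: √((-3.5000)²+(5.0000)²)=6.1033, C_1=6.1032: taut
cable 2: √((0.5000)²+(5.0000)²)=5.0249, C_2=5.6869: slack
cable 3: √((4.5000)²+(1.0000)²)=4.6098, C_3=5.3305: slack

2, 3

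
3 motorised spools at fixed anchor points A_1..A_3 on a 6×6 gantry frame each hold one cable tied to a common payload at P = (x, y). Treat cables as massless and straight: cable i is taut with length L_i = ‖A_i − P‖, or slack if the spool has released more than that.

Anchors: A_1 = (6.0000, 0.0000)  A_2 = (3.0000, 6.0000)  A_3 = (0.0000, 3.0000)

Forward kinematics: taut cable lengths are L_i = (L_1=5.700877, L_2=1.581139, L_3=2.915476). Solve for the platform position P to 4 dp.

expand ‖A_i−P‖²=L_i² and subtract eq 1 (k_i ≔ ‖A_i‖²−L_i²)
k_1 = 36.0000+0.0000−32.5000 = 3.5000
eq1−eq2 → [6.0000  -12.0000]·P = -39.0000
eq1−eq3 → [12.0000  -6.0000]·P = 3.0000
2×2 solve → P = (2.5000, 4.5000)

(2.5000, 4.5000)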